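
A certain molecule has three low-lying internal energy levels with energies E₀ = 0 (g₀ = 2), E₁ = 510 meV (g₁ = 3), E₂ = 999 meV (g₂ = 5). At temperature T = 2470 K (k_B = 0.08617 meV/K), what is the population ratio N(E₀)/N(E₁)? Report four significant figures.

k_BT = 0.08617 × 2470 K = 212.840 meV.
n₀/n₁ = (g₀/g₁) exp[−(E₀−E₁)/kT] = (2/3) × exp(−(-510 meV)/(212.840 meV)) = (2/3) × exp(2.39617) = 7.321.

7.321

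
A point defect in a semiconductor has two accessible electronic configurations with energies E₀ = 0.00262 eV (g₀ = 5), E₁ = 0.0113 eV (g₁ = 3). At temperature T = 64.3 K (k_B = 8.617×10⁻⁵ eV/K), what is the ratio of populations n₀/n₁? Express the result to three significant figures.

7.98

k_BT = 8.617×10⁻⁵ × 64.3 K = 0.0055407 eV.
n₀/n₁ = (g₀/g₁) exp[−(E₀−E₁)/kT] = (5/3) × exp(−(-0.00868 eV)/(0.0055407 eV)) = (5/3) × exp(1.5666) = 7.98.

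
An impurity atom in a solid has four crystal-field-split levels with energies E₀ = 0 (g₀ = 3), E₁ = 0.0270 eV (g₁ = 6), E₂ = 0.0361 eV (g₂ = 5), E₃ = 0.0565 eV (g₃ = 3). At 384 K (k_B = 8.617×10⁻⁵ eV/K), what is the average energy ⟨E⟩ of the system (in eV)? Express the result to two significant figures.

0.021 eV

k_BT = 8.617×10⁻⁵ × 384 K = 0.03309 eV.
Eᵢ/kT = 0, 0.8160, 1.091, 1.707.
Z = Σ gᵢe^(−Eᵢ/kT) = 3·e^(−0) + 6·e^(−0.8160) + 5·e^(−1.091) + 3·e^(−1.707) = 3.000 + 2.653 + 1.679 + 0.5442 = 7.876.
⟨E⟩ = Σ Eᵢ gᵢe^(−Eᵢ/kT) / Z = (0·3.000 + 0.0270·2.653 + 0.0361·1.679 + 0.0565·0.5442) / 7.876 = 0.021 eV.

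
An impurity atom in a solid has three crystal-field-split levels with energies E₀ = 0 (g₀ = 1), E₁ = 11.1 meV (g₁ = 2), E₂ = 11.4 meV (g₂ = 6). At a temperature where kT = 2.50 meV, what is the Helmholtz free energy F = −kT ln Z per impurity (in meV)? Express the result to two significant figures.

-0.21 meV

Eᵢ/kT = 0, 4.440, 4.560.
Z = Σ gᵢe^(−Eᵢ/kT) = 1·e^(−0) + 2·e^(−4.440) + 6·e^(−4.560) = 1.000 + 0.02359 + 0.06277 = 1.086.
F = −kT ln Z = −2.50 × ln(1.086) = −2.50 × 0.08250 = -0.21 meV.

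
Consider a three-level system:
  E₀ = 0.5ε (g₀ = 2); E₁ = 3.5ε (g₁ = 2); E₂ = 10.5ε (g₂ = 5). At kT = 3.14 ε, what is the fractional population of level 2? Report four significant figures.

Eᵢ/kT = 0.159236, 1.11465, 3.34395.
Z = Σ gᵢe^(−Eᵢ/kT) = 2·e^(−0.159236) + 2·e^(−1.11465) + 5·e^(−3.34395) = 1.70559 + 0.656060 + 0.176486 = 2.53814.
P₂ = g₂ e^(−E₂/kT) / Z = 0.176486/2.53814 = 0.06953.

0.06953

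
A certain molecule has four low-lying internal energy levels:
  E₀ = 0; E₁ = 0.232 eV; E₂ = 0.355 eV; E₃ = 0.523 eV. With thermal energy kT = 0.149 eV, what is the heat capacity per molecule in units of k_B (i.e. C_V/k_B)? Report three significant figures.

0.813

Eᵢ/kT = 0, 1.5570, 2.3826, 3.5101.
Z = Σ e^(−Eᵢ/kT) = e^(−0) + e^(−1.5570) + e^(−2.3826) + e^(−3.5101) = 1.0000 + 0.21077 + 0.092310 + 0.029894 = 1.3330.
⟨E⟩ = 0.072996 eV, ⟨E²⟩ = 0.023372 eV².
C_V/k_B = (⟨E²⟩ − ⟨E⟩²)/(kT)² = (0.023372 − 0.0053284)/0.022201 = 0.813.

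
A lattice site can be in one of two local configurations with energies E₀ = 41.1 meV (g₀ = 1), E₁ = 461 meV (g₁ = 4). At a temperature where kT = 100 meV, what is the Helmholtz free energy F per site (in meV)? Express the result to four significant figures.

35.27 meV

Eᵢ/kT = 0.411000, 4.61000.
Z = Σ gᵢe^(−Eᵢ/kT) = 1·e^(−0.411000) + 4·e^(−4.61000) = 0.662987 + 0.0398073 = 0.702794.
F = −kT ln Z = −100 × ln(0.702794) = −100 × -0.352691 = 35.27 meV.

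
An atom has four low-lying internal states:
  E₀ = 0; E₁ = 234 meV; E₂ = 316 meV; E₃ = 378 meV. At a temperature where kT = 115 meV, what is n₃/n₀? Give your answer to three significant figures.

n₃/n₀ = exp[−(E₃−E₀)/kT] = exp(−(378 meV)/(115 meV)) = exp(-3.2870) = 0.0374.

0.0374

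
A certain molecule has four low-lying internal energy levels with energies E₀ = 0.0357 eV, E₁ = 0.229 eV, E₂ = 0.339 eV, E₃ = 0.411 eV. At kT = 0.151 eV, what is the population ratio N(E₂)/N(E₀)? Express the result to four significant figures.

0.1342

n₂/n₀ = exp[−(E₂−E₀)/kT] = exp(−(0.3033 eV)/(0.151 eV)) = exp(-2.00861) = 0.1342.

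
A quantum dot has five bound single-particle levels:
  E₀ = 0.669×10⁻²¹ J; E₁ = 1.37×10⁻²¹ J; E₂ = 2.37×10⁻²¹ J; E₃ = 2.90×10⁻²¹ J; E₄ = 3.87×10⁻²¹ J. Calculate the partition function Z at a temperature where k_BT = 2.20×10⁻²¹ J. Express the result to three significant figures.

Z = 2.05

Eᵢ/kT = 0.30409, 0.62273, 1.0773, 1.3182, 1.7591.
Z = Σ e^(−Eᵢ/kT) = e^(−0.30409) + e^(−0.62273) + e^(−1.0773) + e^(−1.3182) + e^(−1.7591) = 0.73779 + 0.53648 + 0.34051 + 0.26762 + 0.17220 = 2.0546.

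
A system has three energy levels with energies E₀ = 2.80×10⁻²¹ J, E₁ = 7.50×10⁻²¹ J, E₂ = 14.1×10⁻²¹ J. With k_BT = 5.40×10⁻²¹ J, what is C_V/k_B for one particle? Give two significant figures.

0.39

Eᵢ/kT = 0.5185, 1.389, 2.611.
Z = Σ e^(−Eᵢ/kT) = e^(−0.5185) + e^(−1.389) + e^(−2.611) = 0.5954 + 0.2493 + 0.07346 = 0.9182.
⟨E⟩ = 4.980, ⟨E²⟩ = 36.26.
C_V/k_B = (⟨E²⟩ − ⟨E⟩²)/(kT)² = (36.26 − 24.80)/29.16 = 0.39.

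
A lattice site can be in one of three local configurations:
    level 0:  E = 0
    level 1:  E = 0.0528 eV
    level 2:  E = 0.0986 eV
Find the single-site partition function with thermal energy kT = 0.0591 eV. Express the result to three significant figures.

Z = 1.60

Eᵢ/kT = 0, 0.89340, 1.6684.
Z = Σ e^(−Eᵢ/kT) = e^(−0) + e^(−0.89340) + e^(−1.6684) = 1.0000 + 0.40926 + 0.18855 = 1.5978.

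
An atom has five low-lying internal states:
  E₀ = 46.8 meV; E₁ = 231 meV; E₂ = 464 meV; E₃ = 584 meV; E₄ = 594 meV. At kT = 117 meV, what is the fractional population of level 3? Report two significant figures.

0.0081

Eᵢ/kT = 0.4000, 1.974, 3.966, 4.991, 5.077.
Z = Σ e^(−Eᵢ/kT) = e^(−0.4000) + e^(−1.974) + e^(−3.966) + e^(−4.991) + e^(−5.077) = 0.6703 + 0.1389 + 0.01895 + 0.006799 + 0.006239 = 0.8412.
P₃ = e^(−E₃/kT) / Z = 0.006799/0.8412 = 0.0081.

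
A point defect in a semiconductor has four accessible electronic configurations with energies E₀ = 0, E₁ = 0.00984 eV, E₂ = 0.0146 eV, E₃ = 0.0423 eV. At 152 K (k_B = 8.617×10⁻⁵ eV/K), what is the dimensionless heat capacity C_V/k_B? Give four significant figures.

k_BT = 8.617×10⁻⁵ × 152 K = 0.0130978 eV.
Eᵢ/kT = 0, 0.751271, 1.11469, 3.22955.
Z = Σ e^(−Eᵢ/kT) = e^(−0) + e^(−0.751271) + e^(−1.11469) + e^(−3.22955) = 1.00000 + 0.471767 + 0.328017 + 0.0395753 = 1.83936.
⟨E⟩ = 0.00603757 eV, ⟨E²⟩ = 0.000101346 eV².
C_V/k_B = (⟨E²⟩ − ⟨E⟩²)/(kT)² = (0.000101346 − 0.0000364523)/0.000171552 = 0.3783.

0.3783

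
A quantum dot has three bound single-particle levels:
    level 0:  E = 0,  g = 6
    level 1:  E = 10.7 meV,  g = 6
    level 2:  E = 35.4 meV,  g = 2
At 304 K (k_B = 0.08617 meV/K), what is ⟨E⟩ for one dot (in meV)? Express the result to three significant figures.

5.81 meV

k_BT = 0.08617 × 304 K = 26.196 meV.
Eᵢ/kT = 0, 0.40846, 1.3514.
Z = Σ gᵢe^(−Eᵢ/kT) = 6·e^(−0) + 6·e^(−0.40846) + 2·e^(−1.3514) = 6.0000 + 3.9880 + 0.51776 = 10.506.
⟨E⟩ = Σ Eᵢ gᵢe^(−Eᵢ/kT) / Z = (0·6.0000 + 10.7·3.9880 + 35.4·0.51776) / 10.506 = 5.81 meV.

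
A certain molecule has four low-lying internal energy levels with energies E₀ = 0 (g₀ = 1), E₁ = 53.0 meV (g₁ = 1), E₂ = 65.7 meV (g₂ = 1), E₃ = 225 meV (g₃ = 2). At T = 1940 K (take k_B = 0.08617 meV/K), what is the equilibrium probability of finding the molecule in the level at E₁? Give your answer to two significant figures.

k_BT = 0.08617 × 1940 K = 167.2 meV.
Eᵢ/kT = 0, 0.3170, 0.3929, 1.346.
Z = Σ gᵢe^(−Eᵢ/kT) = 1·e^(−0) + 1·e^(−0.3170) + 1·e^(−0.3929) + 2·e^(−1.346) = 1.000 + 0.7283 + 0.6751 + 0.5206 = 2.924.
P₁ = g₁ e^(−E₁/kT) / Z = 0.7283/2.924 = 0.25.

0.25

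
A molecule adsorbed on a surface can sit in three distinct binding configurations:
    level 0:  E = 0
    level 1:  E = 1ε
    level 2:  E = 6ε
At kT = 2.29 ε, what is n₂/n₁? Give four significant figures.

0.1127

n₂/n₁ = exp[−(E₂−E₁)/kT] = exp(−(5ε)/(2.29ε)) = exp(-2.18341) = 0.1127.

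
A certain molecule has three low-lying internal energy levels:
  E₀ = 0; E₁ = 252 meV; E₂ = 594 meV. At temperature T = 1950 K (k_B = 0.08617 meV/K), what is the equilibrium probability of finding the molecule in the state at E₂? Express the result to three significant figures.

0.0233

k_BT = 0.08617 × 1950 K = 168.03 meV.
Eᵢ/kT = 0, 1.4997, 3.5351.
Z = Σ e^(−Eᵢ/kT) = e^(−0) + e^(−1.4997) + e^(−3.5351) = 1.0000 + 0.22320 + 0.029156 = 1.2524.
P₂ = e^(−E₂/kT) / Z = 0.029156/1.2524 = 0.0233.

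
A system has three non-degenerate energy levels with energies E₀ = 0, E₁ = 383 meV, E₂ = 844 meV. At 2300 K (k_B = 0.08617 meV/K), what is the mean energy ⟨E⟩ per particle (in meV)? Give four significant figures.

k_BT = 0.08617 × 2300 K = 198.191 meV.
Eᵢ/kT = 0, 1.93248, 4.25852.
Z = Σ e^(−Eᵢ/kT) = e^(−0) + e^(−1.93248) + e^(−4.25852) = 1.00000 + 0.144789 + 0.0141432 = 1.15893.
⟨E⟩ = Σ Eᵢ e^(−Eᵢ/kT) / Z = (0·1.00000 + 383·0.144789 + 844·0.0141432) / 1.15893 = 58.15 meV.

58.15 meV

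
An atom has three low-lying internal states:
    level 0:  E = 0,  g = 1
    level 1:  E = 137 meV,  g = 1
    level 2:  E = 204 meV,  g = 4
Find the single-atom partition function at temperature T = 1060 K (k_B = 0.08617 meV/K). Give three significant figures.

Z = 1.65

k_BT = 0.08617 × 1060 K = 91.340 meV.
Eᵢ/kT = 0, 1.4999, 2.2334.
Z = Σ gᵢe^(−Eᵢ/kT) = 1·e^(−0) + 1·e^(−1.4999) + 4·e^(−2.2334) = 1.0000 + 0.22315 + 0.42865 = 1.6518.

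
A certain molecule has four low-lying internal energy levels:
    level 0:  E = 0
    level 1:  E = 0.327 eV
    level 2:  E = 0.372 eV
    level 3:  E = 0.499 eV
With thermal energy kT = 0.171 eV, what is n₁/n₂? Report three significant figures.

1.30

n₁/n₂ = exp[−(E₁−E₂)/kT] = exp(−(-0.045 eV)/(0.171 eV)) = exp(0.26316) = 1.30.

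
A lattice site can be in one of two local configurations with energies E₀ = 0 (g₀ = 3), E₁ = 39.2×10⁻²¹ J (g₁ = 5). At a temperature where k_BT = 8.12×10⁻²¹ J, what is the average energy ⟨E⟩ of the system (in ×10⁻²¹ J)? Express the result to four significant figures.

0.5162 ×10⁻²¹ J

Eᵢ/kT = 0, 4.82759.
Z = Σ gᵢe^(−Eᵢ/kT) = 3·e^(−0) + 5·e^(−4.82759) = 3.00000 + 0.0400290 = 3.04003.
⟨E⟩ = Σ Eᵢ gᵢe^(−Eᵢ/kT) / Z = (0·3.00000 + 39.2·0.0400290) / 3.04003 = 0.5162 ×10⁻²¹ J.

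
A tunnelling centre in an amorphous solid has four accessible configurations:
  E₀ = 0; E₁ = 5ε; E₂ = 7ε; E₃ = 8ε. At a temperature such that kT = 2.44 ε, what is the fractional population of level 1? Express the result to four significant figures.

0.1053

Eᵢ/kT = 0, 2.04918, 2.86885, 3.27869.
Z = Σ e^(−Eᵢ/kT) = e^(−0) + e^(−2.04918) + e^(−2.86885) + e^(−3.27869) = 1.00000 + 0.128841 + 0.0567642 + 0.0376776 = 1.22328.
P₁ = e^(−E₁/kT) / Z = 0.128841/1.22328 = 0.1053.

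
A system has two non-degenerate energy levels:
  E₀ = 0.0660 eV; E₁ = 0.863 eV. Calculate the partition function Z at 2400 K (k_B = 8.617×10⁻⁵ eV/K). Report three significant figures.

Z = 0.742

k_BT = 8.617×10⁻⁵ × 2400 K = 0.20681 eV.
Eᵢ/kT = 0.31913, 4.1729.
Z = Σ e^(−Eᵢ/kT) = e^(−0.31913) + e^(−4.1729) = 0.72678 + 0.015408 = 0.74219.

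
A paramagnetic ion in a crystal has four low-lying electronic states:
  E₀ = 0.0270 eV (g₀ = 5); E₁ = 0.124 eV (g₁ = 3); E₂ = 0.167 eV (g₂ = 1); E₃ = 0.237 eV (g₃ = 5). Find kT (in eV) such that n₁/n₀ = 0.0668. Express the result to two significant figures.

0.044 eV

n₁/n₀ = (g₁/g₀) exp[−(E₁−E₀)/kT] = 0.0668.
⇒ (E₁−E₀)/kT = ln((3/5)/0.0668) = ln(8.982) = 2.195.
kT = 0.0970 eV / 2.195 = 0.044 eV.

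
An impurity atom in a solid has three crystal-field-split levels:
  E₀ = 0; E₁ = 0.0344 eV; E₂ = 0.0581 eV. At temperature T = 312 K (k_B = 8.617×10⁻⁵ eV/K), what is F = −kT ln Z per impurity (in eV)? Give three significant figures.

-0.00892 eV

k_BT = 8.617×10⁻⁵ × 312 K = 0.026885 eV.
Eᵢ/kT = 0, 1.2795, 2.1611.
Z = Σ e^(−Eᵢ/kT) = e^(−0) + e^(−1.2795) + e^(−2.1611) = 1.0000 + 0.27818 + 0.11520 = 1.3934.
F = −kT ln Z = −0.026885 × ln(1.3934) = −0.026885 × 0.33175 = -0.00892 eV.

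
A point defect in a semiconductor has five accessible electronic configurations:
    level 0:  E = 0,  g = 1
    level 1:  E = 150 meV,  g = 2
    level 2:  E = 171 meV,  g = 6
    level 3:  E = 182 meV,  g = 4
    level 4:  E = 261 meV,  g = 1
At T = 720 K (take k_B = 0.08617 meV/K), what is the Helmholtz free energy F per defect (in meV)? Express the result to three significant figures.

k_BT = 0.08617 × 720 K = 62.042 meV.
Eᵢ/kT = 0, 2.4177, 2.7562, 2.9335, 4.2068.
Z = Σ gᵢe^(−Eᵢ/kT) = 1·e^(−0) + 2·e^(−2.4177) + 6·e^(−2.7562) + 4·e^(−2.9335) + 1·e^(−4.2068) = 1.0000 + 0.17825 + 0.38120 + 0.21284 + 0.014894 = 1.7872.
F = −kT ln Z = −62.042 × ln(1.7872) = −62.042 × 0.58065 = -36.0 meV.

-36.0 meV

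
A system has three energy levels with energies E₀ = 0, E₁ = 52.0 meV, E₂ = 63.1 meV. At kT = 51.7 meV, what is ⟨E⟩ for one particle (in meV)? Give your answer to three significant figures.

Eᵢ/kT = 0, 1.0058, 1.2205.
Z = Σ e^(−Eᵢ/kT) = e^(−0) + e^(−1.0058) + e^(−1.2205) = 1.0000 + 0.36575 + 0.29508 = 1.6608.
⟨E⟩ = Σ Eᵢ e^(−Eᵢ/kT) / Z = (0·1.0000 + 52.0·0.36575 + 63.1·0.29508) / 1.6608 = 22.7 meV.

22.7 meV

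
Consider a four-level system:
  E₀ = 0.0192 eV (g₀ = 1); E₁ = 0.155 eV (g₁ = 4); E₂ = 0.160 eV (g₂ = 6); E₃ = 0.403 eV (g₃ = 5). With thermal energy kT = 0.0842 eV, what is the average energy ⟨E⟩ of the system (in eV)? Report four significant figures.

Eᵢ/kT = 0.228029, 1.84086, 1.90024, 4.78622.
Z = Σ gᵢe^(−Eᵢ/kT) = 1·e^(−0.228029) + 4·e^(−1.84086) + 6·e^(−1.90024) + 5·e^(−4.78622) = 0.796101 + 0.634724 + 0.897196 + 0.0417197 = 2.36974.
⟨E⟩ = Σ Eᵢ gᵢe^(−Eᵢ/kT) / Z = (0.0192·0.796101 + 0.155·0.634724 + 0.160·0.897196 + 0.403·0.0417197) / 2.36974 = 0.1156 eV.

0.1156 eV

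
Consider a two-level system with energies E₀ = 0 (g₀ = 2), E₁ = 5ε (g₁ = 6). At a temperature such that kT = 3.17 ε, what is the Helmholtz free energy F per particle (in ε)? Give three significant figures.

-3.73 ε

Eᵢ/kT = 0, 1.5773.
Z = Σ gᵢe^(−Eᵢ/kT) = 2·e^(−0) + 6·e^(−1.5773) = 2.0000 + 1.2392 = 3.2392.
F = −kT ln Z = −3.17 × ln(3.2392) = −3.17 × 1.1753 = -3.73 ε.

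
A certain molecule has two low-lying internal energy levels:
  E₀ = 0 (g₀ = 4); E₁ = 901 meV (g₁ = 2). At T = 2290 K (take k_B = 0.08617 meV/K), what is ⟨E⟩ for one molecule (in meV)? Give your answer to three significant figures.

4.66 meV

k_BT = 0.08617 × 2290 K = 197.33 meV.
Eᵢ/kT = 0, 4.5660.
Z = Σ gᵢe^(−Eᵢ/kT) = 4·e^(−0) + 2·e^(−4.5660) = 4.0000 + 0.020799 = 4.0208.
⟨E⟩ = Σ Eᵢ gᵢe^(−Eᵢ/kT) / Z = (0·4.0000 + 901·0.020799) / 4.0208 = 4.66 meV.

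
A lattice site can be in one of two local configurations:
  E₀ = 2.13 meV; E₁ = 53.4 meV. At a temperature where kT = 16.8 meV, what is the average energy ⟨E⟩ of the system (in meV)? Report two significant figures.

Eᵢ/kT = 0.1268, 3.179.
Z = Σ e^(−Eᵢ/kT) = e^(−0.1268) + e^(−3.179) = 0.8809 + 0.04163 = 0.9225.
⟨E⟩ = Σ Eᵢ e^(−Eᵢ/kT) / Z = (2.13·0.8809 + 53.4·0.04163) / 0.9225 = 4.4 meV.

4.4 meV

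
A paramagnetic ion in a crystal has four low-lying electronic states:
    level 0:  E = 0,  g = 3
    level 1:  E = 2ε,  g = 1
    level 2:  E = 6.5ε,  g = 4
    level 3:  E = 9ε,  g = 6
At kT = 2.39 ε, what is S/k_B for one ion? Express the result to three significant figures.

1.76

Eᵢ/kT = 0, 0.83682, 2.7197, 3.7657.
Z = Σ gᵢe^(−Eᵢ/kT) = 3·e^(−0) + 1·e^(−0.83682) + 4·e^(−2.7197) + 6·e^(−3.7657) = 3.0000 + 0.43309 + 0.26358 + 0.13891 = 3.8356.
⟨E⟩ = Σ EᵢPᵢ = 0.99845 ε.
S/k_B = ln Z + ⟨E⟩/kT = ln(3.8356) + 0.99845/2.39 = 1.3443 + 0.41776 = 1.76.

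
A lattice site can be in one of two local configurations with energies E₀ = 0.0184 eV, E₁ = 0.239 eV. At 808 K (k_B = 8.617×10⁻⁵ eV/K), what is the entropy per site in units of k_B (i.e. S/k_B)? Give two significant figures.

0.17

k_BT = 8.617×10⁻⁵ × 808 K = 0.06963 eV.
Eᵢ/kT = 0.2643, 3.432.
Z = Σ e^(−Eᵢ/kT) = e^(−0.2643) + e^(−3.432) = 0.7677 + 0.03232 = 0.8000.
⟨E⟩ = Σ EᵢPᵢ = 0.02731 eV.
S/k_B = ln Z + ⟨E⟩/kT = ln(0.8000) + 0.02731/0.06963 = -0.2231 + 0.3922 = 0.17.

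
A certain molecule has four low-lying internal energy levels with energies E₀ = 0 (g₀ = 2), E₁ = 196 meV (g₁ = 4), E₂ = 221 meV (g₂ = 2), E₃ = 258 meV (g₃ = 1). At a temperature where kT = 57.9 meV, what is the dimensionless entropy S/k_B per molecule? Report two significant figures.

Eᵢ/kT = 0, 3.385, 3.817, 4.456.
Z = Σ gᵢe^(−Eᵢ/kT) = 2·e^(−0) + 4·e^(−3.385) + 2·e^(−3.817) + 1·e^(−4.456) = 2.000 + 0.1355 + 0.04399 + 0.01161 = 2.191.
⟨E⟩ = Σ EᵢPᵢ = 17.93 meV.
S/k_B = ln Z + ⟨E⟩/kT = ln(2.191) + 17.93/57.9 = 0.7844 + 0.3097 = 1.1.

1.1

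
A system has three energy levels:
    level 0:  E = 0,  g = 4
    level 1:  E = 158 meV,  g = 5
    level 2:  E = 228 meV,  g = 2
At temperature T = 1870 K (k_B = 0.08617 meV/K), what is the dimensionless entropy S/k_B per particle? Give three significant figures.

2.25

k_BT = 0.08617 × 1870 K = 161.14 meV.
Eᵢ/kT = 0, 0.98051, 1.4149.
Z = Σ gᵢe^(−Eᵢ/kT) = 4·e^(−0) + 5·e^(−0.98051) + 2·e^(−1.4149) = 4.0000 + 1.8756 + 0.48590 = 6.3615.
⟨E⟩ = Σ EᵢPᵢ = 63.999 meV.
S/k_B = ln Z + ⟨E⟩/kT = ln(6.3615) + 63.999/161.14 = 1.8503 + 0.39716 = 2.25.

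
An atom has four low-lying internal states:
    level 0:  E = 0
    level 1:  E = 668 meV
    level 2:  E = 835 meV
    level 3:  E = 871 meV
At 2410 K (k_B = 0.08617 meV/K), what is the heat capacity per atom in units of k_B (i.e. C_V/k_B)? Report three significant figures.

0.843

k_BT = 0.08617 × 2410 K = 207.67 meV.
Eᵢ/kT = 0, 3.2166, 4.0208, 4.1942.
Z = Σ e^(−Eᵢ/kT) = e^(−0) + e^(−3.2166) + e^(−4.0208) + e^(−4.1942) = 1.0000 + 0.040091 + 0.017939 + 0.015083 = 1.0731.
⟨E⟩ = 51.158 meV, ⟨E²⟩ = 38990 meV².
C_V/k_B = (⟨E²⟩ − ⟨E⟩²)/(kT)² = (38990 − 2617.1)/43127 = 0.843.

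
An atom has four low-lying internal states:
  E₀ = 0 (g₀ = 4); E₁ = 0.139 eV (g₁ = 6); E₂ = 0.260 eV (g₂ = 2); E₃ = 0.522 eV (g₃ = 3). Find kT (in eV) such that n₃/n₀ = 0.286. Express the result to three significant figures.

0.541 eV

n₃/n₀ = (g₃/g₀) exp[−(E₃−E₀)/kT] = 0.286.
⇒ (E₃−E₀)/kT = ln((3/4)/0.286) = ln(2.6224) = 0.96409.
kT = 0.522 eV / 0.96409 = 0.541 eV.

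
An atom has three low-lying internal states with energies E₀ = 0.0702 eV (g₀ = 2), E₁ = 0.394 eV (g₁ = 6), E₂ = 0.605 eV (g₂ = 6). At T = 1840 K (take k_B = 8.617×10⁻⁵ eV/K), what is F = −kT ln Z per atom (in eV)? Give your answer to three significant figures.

k_BT = 8.617×10⁻⁵ × 1840 K = 0.15855 eV.
Eᵢ/kT = 0.44276, 2.4850, 3.8158.
Z = Σ gᵢe^(−Eᵢ/kT) = 2·e^(−0.44276) + 6·e^(−2.4850) + 6·e^(−3.8158) = 1.2845 + 0.49995 + 0.13212 = 1.9166.
F = −kT ln Z = −0.15855 × ln(1.9166) = −0.15855 × 0.65055 = -0.103 eV.

-0.103 eV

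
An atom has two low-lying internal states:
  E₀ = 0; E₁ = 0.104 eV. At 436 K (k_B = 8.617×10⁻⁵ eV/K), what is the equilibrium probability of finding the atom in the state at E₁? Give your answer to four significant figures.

k_BT = 8.617×10⁻⁵ × 436 K = 0.0375701 eV.
Eᵢ/kT = 0, 2.76816.
Z = Σ e^(−Eᵢ/kT) = e^(−0) + e^(−2.76816) = 1.00000 + 0.0627774 = 1.06278.
P₁ = e^(−E₁/kT) / Z = 0.0627774/1.06278 = 0.05907.

0.05907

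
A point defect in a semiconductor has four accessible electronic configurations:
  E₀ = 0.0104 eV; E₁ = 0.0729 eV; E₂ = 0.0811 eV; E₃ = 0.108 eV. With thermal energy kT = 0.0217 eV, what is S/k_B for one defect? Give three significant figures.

0.405

Eᵢ/kT = 0.47926, 3.3594, 3.7373, 4.9770.
Z = Σ e^(−Eᵢ/kT) = e^(−0.47926) + e^(−3.3594) + e^(−3.7373) + e^(−4.9770) = 0.61924 + 0.034756 + 0.023818 + 0.0068947 = 0.68471.
⟨E⟩ = Σ EᵢPᵢ = 0.017015 eV.
S/k_B = ln Z + ⟨E⟩/kT = ln(0.68471) + 0.017015/0.0217 = -0.37876 + 0.78410 = 0.405.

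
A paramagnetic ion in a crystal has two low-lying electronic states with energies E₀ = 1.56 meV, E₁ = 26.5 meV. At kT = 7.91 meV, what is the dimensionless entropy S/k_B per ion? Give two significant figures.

Eᵢ/kT = 0.1972, 3.350.
Z = Σ e^(−Eᵢ/kT) = e^(−0.1972) + e^(−3.350) = 0.8210 + 0.03508 = 0.8561.
⟨E⟩ = Σ EᵢPᵢ = 2.582 meV.
S/k_B = ln Z + ⟨E⟩/kT = ln(0.8561) + 2.582/7.91 = -0.1554 + 0.3264 = 0.17.

0.17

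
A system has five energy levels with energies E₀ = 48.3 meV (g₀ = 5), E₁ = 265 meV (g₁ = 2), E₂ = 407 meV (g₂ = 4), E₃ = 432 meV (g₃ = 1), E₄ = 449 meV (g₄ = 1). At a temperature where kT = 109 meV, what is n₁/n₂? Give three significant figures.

1.84

n₁/n₂ = (g₁/g₂) exp[−(E₁−E₂)/kT] = (2/4) × exp(−(-142 meV)/(109 meV)) = (2/4) × exp(1.3028) = 1.84.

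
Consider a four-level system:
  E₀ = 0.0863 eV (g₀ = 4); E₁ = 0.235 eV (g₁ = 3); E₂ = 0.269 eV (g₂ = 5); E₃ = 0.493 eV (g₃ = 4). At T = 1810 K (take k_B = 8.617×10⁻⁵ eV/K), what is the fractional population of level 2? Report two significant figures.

0.22

k_BT = 8.617×10⁻⁵ × 1810 K = 0.1560 eV.
Eᵢ/kT = 0.5532, 1.506, 1.724, 3.160.
Z = Σ gᵢe^(−Eᵢ/kT) = 4·e^(−0.5532) + 3·e^(−1.506) + 5·e^(−1.724) + 4·e^(−3.160) = 2.300 + 0.6654 + 0.8918 + 0.1697 = 4.027.
P₂ = g₂ e^(−E₂/kT) / Z = 0.8918/4.027 = 0.22.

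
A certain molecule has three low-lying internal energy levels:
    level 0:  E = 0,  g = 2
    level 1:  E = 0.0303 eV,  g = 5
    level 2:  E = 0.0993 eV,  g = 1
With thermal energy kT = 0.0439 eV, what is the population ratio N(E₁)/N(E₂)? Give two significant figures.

24

n₁/n₂ = (g₁/g₂) exp[−(E₁−E₂)/kT] = (5/1) × exp(−(-0.0690 eV)/(0.0439 eV)) = (5/1) × exp(1.572) = 24.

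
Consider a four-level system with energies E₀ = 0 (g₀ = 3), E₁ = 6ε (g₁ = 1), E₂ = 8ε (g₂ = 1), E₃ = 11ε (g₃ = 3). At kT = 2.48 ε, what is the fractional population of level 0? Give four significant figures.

Eᵢ/kT = 0, 2.41935, 3.22581, 4.43548.
Z = Σ gᵢe^(−Eᵢ/kT) = 3·e^(−0) + 1·e^(−2.41935) + 1·e^(−3.22581) + 3·e^(−4.43548) = 3.00000 + 0.0889794 + 0.0397236 + 0.0355481 = 3.16425.
P₀ = g₀ e^(−E₀/kT) / Z = 3.00000/3.16425 = 0.9481.

0.9481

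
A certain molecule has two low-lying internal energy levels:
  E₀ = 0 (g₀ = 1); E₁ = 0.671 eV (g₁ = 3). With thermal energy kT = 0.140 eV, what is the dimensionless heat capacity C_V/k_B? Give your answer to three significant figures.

0.544

Eᵢ/kT = 0, 4.7929.
Z = Σ gᵢe^(−Eᵢ/kT) = 1·e^(−0) + 3·e^(−4.7929) = 1.0000 + 0.024865 = 1.0249.
⟨E⟩ = 0.016279 eV, ⟨E²⟩ = 0.010923 eV².
C_V/k_B = (⟨E²⟩ − ⟨E⟩²)/(kT)² = (0.010923 − 0.00026501)/0.019600 = 0.544.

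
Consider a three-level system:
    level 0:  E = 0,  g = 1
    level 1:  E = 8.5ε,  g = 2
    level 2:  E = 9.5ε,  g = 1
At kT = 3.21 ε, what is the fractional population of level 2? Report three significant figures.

Eᵢ/kT = 0, 2.6480, 2.9595.
Z = Σ gᵢe^(−Eᵢ/kT) = 1·e^(−0) + 2·e^(−2.6480) + 1·e^(−2.9595) = 1.0000 + 0.14159 + 0.051845 = 1.1934.
P₂ = g₂ e^(−E₂/kT) / Z = 0.051845/1.1934 = 0.0434.

0.0434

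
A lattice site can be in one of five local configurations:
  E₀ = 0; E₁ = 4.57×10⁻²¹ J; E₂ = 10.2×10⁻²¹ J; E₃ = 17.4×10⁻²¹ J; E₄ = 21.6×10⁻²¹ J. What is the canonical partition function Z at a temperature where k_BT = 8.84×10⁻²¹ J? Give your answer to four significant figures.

Eᵢ/kT = 0, 0.516968, 1.15385, 1.96833, 2.44344.
Z = Σ e^(−Eᵢ/kT) = e^(−0) + e^(−0.516968) + e^(−1.15385) + e^(−1.96833) + e^(−2.44344) = 1.00000 + 0.596326 + 0.315420 + 0.139690 + 0.0868615 = 2.13830.

Z = 2.138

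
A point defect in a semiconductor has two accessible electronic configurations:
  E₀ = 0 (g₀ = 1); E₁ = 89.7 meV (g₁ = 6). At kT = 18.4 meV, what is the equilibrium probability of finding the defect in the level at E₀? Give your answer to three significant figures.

0.956

Eᵢ/kT = 0, 4.8750.
Z = Σ gᵢe^(−Eᵢ/kT) = 1·e^(−0) + 6·e^(−4.8750) = 1.0000 + 0.045811 = 1.0458.
P₀ = g₀ e^(−E₀/kT) / Z = 1.0000/1.0458 = 0.956.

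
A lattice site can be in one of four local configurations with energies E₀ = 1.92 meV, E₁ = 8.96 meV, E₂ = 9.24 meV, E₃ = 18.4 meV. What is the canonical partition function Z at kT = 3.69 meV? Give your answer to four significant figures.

Eᵢ/kT = 0.520325, 2.42818, 2.50407, 4.98645.
Z = Σ e^(−Eᵢ/kT) = e^(−0.520325) + e^(−2.42818) + e^(−2.50407) + e^(−4.98645) = 0.594327 + 0.0881972 + 0.0817516 + 0.00682987 = 0.771106.

Z = 0.7711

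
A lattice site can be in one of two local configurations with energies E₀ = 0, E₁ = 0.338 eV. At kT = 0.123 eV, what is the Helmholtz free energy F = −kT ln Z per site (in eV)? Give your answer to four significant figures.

Eᵢ/kT = 0, 2.74797.
Z = Σ e^(−Eᵢ/kT) = e^(−0) + e^(−2.74797) = 1.00000 + 0.0640578 = 1.06406.
F = −kT ln Z = −0.123 × ln(1.06406) = −0.123 × 0.0620918 = -0.007637 eV.

-0.007637 eV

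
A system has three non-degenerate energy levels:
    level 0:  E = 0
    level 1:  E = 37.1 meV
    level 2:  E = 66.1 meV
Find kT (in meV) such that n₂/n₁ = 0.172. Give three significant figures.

16.5 meV

n₂/n₁ = exp[−(E₂−E₁)/kT] = 0.172.
⇒ (E₂−E₁)/kT = ln(1/0.172) = ln(5.8140) = 1.7603.
kT = 29.0 meV / 1.7603 = 16.5 meV.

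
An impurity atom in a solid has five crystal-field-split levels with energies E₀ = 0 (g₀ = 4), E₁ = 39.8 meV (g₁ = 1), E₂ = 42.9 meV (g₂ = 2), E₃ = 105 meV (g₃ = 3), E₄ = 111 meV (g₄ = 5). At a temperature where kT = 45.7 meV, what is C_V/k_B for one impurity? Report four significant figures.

0.6428

Eᵢ/kT = 0, 0.870897, 0.938731, 2.29759, 2.42888.
Z = Σ gᵢe^(−Eᵢ/kT) = 4·e^(−0) + 1·e^(−0.870897) + 2·e^(−0.938731) + 3·e^(−2.29759) + 5·e^(−2.42888) = 4.00000 + 0.418576 + 0.782248 + 0.301502 + 0.440677 = 5.94300.
⟨E⟩ = 22.0075 meV, ⟨E²⟩ = 1826.74 meV².
C_V/k_B = (⟨E²⟩ − ⟨E⟩²)/(kT)² = (1826.74 − 484.330)/2088.49 = 0.6428.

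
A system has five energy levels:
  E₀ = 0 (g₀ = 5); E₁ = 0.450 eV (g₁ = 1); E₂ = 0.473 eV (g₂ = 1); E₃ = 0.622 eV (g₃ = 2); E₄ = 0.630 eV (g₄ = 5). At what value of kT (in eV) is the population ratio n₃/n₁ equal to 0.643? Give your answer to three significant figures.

0.152 eV

n₃/n₁ = (g₃/g₁) exp[−(E₃−E₁)/kT] = 0.643.
⇒ (E₃−E₁)/kT = ln((2/1)/0.643) = ln(3.1104) = 1.1348.
kT = 0.172 eV / 1.1348 = 0.152 eV.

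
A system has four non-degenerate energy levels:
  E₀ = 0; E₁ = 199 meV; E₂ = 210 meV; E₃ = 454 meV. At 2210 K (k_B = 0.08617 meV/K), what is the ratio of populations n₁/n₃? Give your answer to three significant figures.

k_BT = 0.08617 × 2210 K = 190.44 meV.
n₁/n₃ = exp[−(E₁−E₃)/kT] = exp(−(-255 meV)/(190.44 meV)) = exp(1.3390) = 3.82.

3.82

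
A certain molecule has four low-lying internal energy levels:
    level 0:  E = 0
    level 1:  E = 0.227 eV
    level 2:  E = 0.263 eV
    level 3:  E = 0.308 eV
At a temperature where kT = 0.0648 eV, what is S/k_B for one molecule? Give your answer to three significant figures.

0.260

Eᵢ/kT = 0, 3.5031, 4.0586, 4.7531.
Z = Σ e^(−Eᵢ/kT) = e^(−0) + e^(−3.5031) + e^(−4.0586) + e^(−4.7531) = 1.0000 + 0.030104 + 0.017273 + 0.0086249 = 1.0560.
⟨E⟩ = Σ EᵢPᵢ = 0.013289 eV.
S/k_B = ln Z + ⟨E⟩/kT = ln(1.0560) + 0.013289/0.0648 = 0.054488 + 0.20508 = 0.260.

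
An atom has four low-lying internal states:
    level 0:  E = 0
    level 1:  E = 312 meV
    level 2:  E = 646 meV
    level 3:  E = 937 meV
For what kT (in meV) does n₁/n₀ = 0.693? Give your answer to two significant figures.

850 meV

n₁/n₀ = exp[−(E₁−E₀)/kT] = 0.693.
⇒ (E₁−E₀)/kT = ln(1/0.693) = ln(1.443) = 0.3667.
kT = 312 meV / 0.3667 = 850 meV.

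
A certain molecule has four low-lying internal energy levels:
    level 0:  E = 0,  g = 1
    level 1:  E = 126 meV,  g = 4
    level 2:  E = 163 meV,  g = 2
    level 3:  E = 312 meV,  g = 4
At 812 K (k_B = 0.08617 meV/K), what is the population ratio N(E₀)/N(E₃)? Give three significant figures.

21.6

k_BT = 0.08617 × 812 K = 69.970 meV.
n₀/n₃ = (g₀/g₃) exp[−(E₀−E₃)/kT] = (1/4) × exp(−(-312 meV)/(69.970 meV)) = (1/4) × exp(4.4591) = 21.6.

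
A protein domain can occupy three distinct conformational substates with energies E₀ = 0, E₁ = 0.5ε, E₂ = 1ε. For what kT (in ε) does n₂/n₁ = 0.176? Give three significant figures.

n₂/n₁ = exp[−(E₂−E₁)/kT] = 0.176.
⇒ (E₂−E₁)/kT = ln(1/0.176) = ln(5.6818) = 1.7373.
kT = 0.5ε / 1.7373 = 0.288 ε.

0.288 ε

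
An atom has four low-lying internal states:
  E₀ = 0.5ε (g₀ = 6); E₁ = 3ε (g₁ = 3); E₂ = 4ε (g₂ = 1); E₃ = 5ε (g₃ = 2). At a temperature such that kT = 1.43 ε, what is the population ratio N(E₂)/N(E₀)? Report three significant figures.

n₂/n₀ = (g₂/g₀) exp[−(E₂−E₀)/kT] = (1/6) × exp(−(3.5ε)/(1.43ε)) = (1/6) × exp(-2.4476) = 0.0144.

0.0144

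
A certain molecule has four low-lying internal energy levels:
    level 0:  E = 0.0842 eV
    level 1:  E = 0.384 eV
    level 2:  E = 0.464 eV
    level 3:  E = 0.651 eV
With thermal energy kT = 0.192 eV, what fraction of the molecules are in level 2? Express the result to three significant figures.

0.0988

Eᵢ/kT = 0.43854, 2.0000, 2.4167, 3.3906.
Z = Σ e^(−Eᵢ/kT) = e^(−0.43854) + e^(−2.0000) + e^(−2.4167) + e^(−3.3906) = 0.64498 + 0.13534 + 0.089216 + 0.033688 = 0.90322.
P₂ = e^(−E₂/kT) / Z = 0.089216/0.90322 = 0.0988.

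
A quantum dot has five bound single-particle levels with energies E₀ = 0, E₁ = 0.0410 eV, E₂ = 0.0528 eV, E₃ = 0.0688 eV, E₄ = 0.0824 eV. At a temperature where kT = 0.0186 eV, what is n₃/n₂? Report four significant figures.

0.4231

n₃/n₂ = exp[−(E₃−E₂)/kT] = exp(−(0.0160 eV)/(0.0186 eV)) = exp(-0.860215) = 0.4231.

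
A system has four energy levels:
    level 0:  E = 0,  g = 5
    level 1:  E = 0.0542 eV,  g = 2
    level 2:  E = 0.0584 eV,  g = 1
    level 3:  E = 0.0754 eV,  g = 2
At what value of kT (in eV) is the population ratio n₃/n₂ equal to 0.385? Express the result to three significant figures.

0.0103 eV

n₃/n₂ = (g₃/g₂) exp[−(E₃−E₂)/kT] = 0.385.
⇒ (E₃−E₂)/kT = ln((2/1)/0.385) = ln(5.1948) = 1.6477.
kT = 0.0170 eV / 1.6477 = 0.0103 eV.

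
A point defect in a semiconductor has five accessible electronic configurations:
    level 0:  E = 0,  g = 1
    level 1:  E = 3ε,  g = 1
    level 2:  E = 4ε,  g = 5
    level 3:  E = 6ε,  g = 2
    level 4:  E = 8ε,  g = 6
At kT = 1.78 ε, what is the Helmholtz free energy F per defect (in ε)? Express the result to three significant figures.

-1.09 ε

Eᵢ/kT = 0, 1.6854, 2.2472, 3.3708, 4.4944.
Z = Σ gᵢe^(−Eᵢ/kT) = 1·e^(−0) + 1·e^(−1.6854) + 5·e^(−2.2472) + 2·e^(−3.3708) + 6·e^(−4.4944) = 1.0000 + 0.18537 + 0.52847 + 0.068724 + 0.067028 = 1.8496.
F = −kT ln Z = −1.78 × ln(1.8496) = −1.78 × 0.61497 = -1.09 ε.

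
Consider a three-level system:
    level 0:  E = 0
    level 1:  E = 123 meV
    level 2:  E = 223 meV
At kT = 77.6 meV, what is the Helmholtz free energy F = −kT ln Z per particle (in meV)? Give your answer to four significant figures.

Eᵢ/kT = 0, 1.58505, 2.87371.
Z = Σ e^(−Eᵢ/kT) = e^(−0) + e^(−1.58505) + e^(−2.87371) = 1.00000 + 0.204938 + 0.0564890 = 1.26143.
F = −kT ln Z = −77.6 × ln(1.26143) = −77.6 × 0.232246 = -18.02 meV.

-18.02 meV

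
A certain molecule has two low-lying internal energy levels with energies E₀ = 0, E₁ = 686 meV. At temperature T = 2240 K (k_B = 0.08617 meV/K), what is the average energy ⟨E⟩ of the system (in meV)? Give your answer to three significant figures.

k_BT = 0.08617 × 2240 K = 193.02 meV.
Eᵢ/kT = 0, 3.5540.
Z = Σ e^(−Eᵢ/kT) = e^(−0) + e^(−3.5540) = 1.0000 + 0.028610 = 1.0286.
⟨E⟩ = Σ Eᵢ e^(−Eᵢ/kT) / Z = (0·1.0000 + 686·0.028610) / 1.0286 = 19.1 meV.

19.1 meV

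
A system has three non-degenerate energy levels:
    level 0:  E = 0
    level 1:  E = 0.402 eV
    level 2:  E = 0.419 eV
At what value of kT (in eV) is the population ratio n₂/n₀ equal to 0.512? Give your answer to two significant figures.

0.63 eV

n₂/n₀ = exp[−(E₂−E₀)/kT] = 0.512.
⇒ (E₂−E₀)/kT = ln(1/0.512) = ln(1.953) = 0.6694.
kT = 0.419 eV / 0.6694 = 0.63 eV.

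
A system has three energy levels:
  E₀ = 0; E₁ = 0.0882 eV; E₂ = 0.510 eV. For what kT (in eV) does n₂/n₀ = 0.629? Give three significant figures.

1.10 eV

n₂/n₀ = exp[−(E₂−E₀)/kT] = 0.629.
⇒ (E₂−E₀)/kT = ln(1/0.629) = ln(1.5898) = 0.46361.
kT = 0.510 eV / 0.46361 = 1.10 eV.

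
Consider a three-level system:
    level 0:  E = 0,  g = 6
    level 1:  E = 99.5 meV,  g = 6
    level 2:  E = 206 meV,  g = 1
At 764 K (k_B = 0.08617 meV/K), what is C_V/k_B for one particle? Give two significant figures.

k_BT = 0.08617 × 764 K = 65.83 meV.
Eᵢ/kT = 0, 1.511, 3.129.
Z = Σ gᵢe^(−Eᵢ/kT) = 6·e^(−0) + 6·e^(−1.511) + 1·e^(−3.129) = 6.000 + 1.324 + 0.04376 = 7.368.
⟨E⟩ = 19.10 meV, ⟨E²⟩ = 2031 meV².
C_V/k_B = (⟨E²⟩ − ⟨E⟩²)/(kT)² = (2031 − 364.8)/4334 = 0.38.

0.38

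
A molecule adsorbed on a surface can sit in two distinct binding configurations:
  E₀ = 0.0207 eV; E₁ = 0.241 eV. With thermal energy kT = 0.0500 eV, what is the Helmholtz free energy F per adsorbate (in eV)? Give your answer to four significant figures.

0.02009 eV

Eᵢ/kT = 0.414000, 4.82000.
Z = Σ e^(−Eᵢ/kT) = e^(−0.414000) + e^(−4.82000) = 0.661001 + 0.00806679 = 0.669068.
F = −kT ln Z = −0.0500 × ln(0.669068) = −0.0500 × -0.401870 = 0.02009 eV.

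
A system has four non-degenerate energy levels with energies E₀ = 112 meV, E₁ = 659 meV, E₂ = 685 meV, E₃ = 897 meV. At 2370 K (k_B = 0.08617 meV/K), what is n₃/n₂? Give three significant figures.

0.354

k_BT = 0.08617 × 2370 K = 204.22 meV.
n₃/n₂ = exp[−(E₃−E₂)/kT] = exp(−(212 meV)/(204.22 meV)) = exp(-1.0381) = 0.354.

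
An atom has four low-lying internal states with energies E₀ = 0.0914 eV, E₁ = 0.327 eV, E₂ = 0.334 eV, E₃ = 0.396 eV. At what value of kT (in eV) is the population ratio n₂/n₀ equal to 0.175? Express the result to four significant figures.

0.1392 eV

n₂/n₀ = exp[−(E₂−E₀)/kT] = 0.175.
⇒ (E₂−E₀)/kT = ln(1/0.175) = ln(5.71429) = 1.74297.
kT = 0.2426 eV / 1.74297 = 0.1392 eV.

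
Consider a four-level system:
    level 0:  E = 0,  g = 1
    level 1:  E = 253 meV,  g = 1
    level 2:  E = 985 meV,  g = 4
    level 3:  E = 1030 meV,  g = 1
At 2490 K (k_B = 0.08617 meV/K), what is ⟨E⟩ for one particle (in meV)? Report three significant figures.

93.1 meV

k_BT = 0.08617 × 2490 K = 214.56 meV.
Eᵢ/kT = 0, 1.1792, 4.5908, 4.8005.
Z = Σ gᵢe^(−Eᵢ/kT) = 1·e^(−0) + 1·e^(−1.1792) + 4·e^(−4.5908) + 1·e^(−4.8005) = 1.0000 + 0.30752 + 0.040579 + 0.0082256 = 1.3563.
⟨E⟩ = Σ Eᵢ gᵢe^(−Eᵢ/kT) / Z = (0·1.0000 + 253·0.30752 + 985·0.040579 + 1030·0.0082256) / 1.3563 = 93.1 meV.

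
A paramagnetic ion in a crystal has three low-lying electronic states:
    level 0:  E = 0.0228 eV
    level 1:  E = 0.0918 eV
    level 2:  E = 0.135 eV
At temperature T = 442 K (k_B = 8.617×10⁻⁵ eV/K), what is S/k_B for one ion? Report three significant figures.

0.566

k_BT = 8.617×10⁻⁵ × 442 K = 0.038087 eV.
Eᵢ/kT = 0.59863, 2.4103, 3.5445.
Z = Σ e^(−Eᵢ/kT) = e^(−0.59863) + e^(−2.4103) + e^(−3.5445) = 0.54956 + 0.089788 + 0.028883 = 0.66823.
⟨E⟩ = Σ EᵢPᵢ = 0.036921 eV.
S/k_B = ln Z + ⟨E⟩/kT = ln(0.66823) + 0.036921/0.038087 = -0.40312 + 0.96939 = 0.566.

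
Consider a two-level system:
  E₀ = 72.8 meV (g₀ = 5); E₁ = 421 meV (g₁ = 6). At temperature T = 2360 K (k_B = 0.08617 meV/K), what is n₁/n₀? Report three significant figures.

k_BT = 0.08617 × 2360 K = 203.36 meV.
n₁/n₀ = (g₁/g₀) exp[−(E₁−E₀)/kT] = (6/5) × exp(−(348.2 meV)/(203.36 meV)) = (6/5) × exp(-1.7122) = 0.217.

0.217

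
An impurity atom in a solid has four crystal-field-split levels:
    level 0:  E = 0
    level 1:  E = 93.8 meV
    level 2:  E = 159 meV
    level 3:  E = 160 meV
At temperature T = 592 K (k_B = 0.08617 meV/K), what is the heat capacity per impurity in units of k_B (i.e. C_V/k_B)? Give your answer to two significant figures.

0.91

k_BT = 0.08617 × 592 K = 51.01 meV.
Eᵢ/kT = 0, 1.839, 3.117, 3.137.
Z = Σ e^(−Eᵢ/kT) = e^(−0) + e^(−1.839) + e^(−3.117) + e^(−3.137) = 1.000 + 0.1590 + 0.04429 + 0.04341 = 1.247.
⟨E⟩ = 23.18 meV, ⟨E²⟩ = 2911 meV².
C_V/k_B = (⟨E²⟩ − ⟨E⟩²)/(kT)² = (2911 − 537.3)/2602 = 0.91.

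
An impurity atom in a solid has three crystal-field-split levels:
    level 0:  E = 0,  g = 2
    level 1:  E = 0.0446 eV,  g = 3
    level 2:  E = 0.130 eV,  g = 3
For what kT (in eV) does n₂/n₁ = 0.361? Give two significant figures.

n₂/n₁ = (g₂/g₁) exp[−(E₂−E₁)/kT] = 0.361.
⇒ (E₂−E₁)/kT = ln((3/3)/0.361) = ln(2.770) = 1.019.
kT = 0.0854 eV / 1.019 = 0.084 eV.

0.084 eV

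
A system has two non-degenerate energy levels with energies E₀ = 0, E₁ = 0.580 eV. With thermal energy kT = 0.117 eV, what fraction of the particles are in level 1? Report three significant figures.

0.00698

Eᵢ/kT = 0, 4.9573.
Z = Σ e^(−Eᵢ/kT) = e^(−0) + e^(−4.9573) = 1.0000 + 0.0070319 = 1.0070.
P₁ = e^(−E₁/kT) / Z = 0.0070319/1.0070 = 0.00698.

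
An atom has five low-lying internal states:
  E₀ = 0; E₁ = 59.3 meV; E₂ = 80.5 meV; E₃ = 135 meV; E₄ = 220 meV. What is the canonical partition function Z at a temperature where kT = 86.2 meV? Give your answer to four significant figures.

Z = 2.182

Eᵢ/kT = 0, 0.687935, 0.933875, 1.56613, 2.55220.
Z = Σ e^(−Eᵢ/kT) = e^(−0) + e^(−0.687935) + e^(−0.933875) + e^(−1.56613) + e^(−2.55220) = 1.00000 + 0.502613 + 0.393028 + 0.208852 + 0.0779101 = 2.18240.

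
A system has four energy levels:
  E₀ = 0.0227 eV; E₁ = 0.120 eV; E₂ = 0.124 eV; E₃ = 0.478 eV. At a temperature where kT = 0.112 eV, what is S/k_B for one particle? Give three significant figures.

Eᵢ/kT = 0.20268, 1.0714, 1.1071, 4.2679.
Z = Σ e^(−Eᵢ/kT) = e^(−0.20268) + e^(−1.0714) + e^(−1.1071) + e^(−4.2679) = 0.81654 + 0.34253 + 0.33052 + 0.014011 = 1.5036.
⟨E⟩ = Σ EᵢPᵢ = 0.071376 eV.
S/k_B = ln Z + ⟨E⟩/kT = ln(1.5036) + 0.071376/0.112 = 0.40786 + 0.63729 = 1.05.

1.05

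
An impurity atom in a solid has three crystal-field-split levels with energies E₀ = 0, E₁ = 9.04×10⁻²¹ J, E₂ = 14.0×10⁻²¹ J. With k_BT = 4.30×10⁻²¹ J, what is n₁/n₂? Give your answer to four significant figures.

n₁/n₂ = exp[−(E₁−E₂)/kT] = exp(−(-4.96 ×10⁻²¹ J)/(4.30 ×10⁻²¹ J)) = exp(1.15349) = 3.169.

3.169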